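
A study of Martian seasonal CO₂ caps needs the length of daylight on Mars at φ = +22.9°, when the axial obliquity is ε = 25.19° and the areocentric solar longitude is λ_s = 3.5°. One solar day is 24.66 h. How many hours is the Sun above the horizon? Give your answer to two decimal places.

sin δ = sin 25.19° × sin 3.5° = 0.02598, so δ = +1.489°.
cos H₀ = −tan φ · tan δ = −tan(+22.9°) × tan(+1.489°) = -0.0110, so H₀ = 1.5818 rad = 90.63°.
Daylight = 2H₀/(2π) × 24.66 h = (1.5818/π) × 24.66 = 12.42 h.

12.42 h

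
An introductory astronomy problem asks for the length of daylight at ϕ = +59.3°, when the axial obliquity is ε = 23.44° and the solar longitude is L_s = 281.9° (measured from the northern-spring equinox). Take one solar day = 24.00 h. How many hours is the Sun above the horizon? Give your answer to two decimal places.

Solar declination: sin δ = sin ε · sin L_s = sin 23.44° × sin 281.9° = -0.38924, so δ = -22.907°.
cos h₀ = −tan ϕ · tan δ = −tan(+59.3°) × tan(-22.907°) = 0.7117, so h₀ = 0.7789 rad = 44.63°.
Daylight = 2h₀/(2π) × 24.00 h = (0.7789/π) × 24.00 = 5.95 h.

5.95 h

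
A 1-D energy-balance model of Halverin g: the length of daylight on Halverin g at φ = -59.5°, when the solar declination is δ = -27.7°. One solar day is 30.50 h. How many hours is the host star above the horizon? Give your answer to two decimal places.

cos H₀ = −tan φ · tan δ = −tan(-59.5°) × tan(-27.700°) = -0.8913, so H₀ = 2.6710 rad = 153.04°.
Daylight = 2H₀/(2π) × 30.50 h = (2.6710/π) × 30.50 = 25.93 h.

25.93 h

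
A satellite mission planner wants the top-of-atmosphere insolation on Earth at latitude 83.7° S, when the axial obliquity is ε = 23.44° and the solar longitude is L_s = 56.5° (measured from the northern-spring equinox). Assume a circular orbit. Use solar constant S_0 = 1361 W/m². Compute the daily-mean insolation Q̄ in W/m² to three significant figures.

Q̄ ≈ 0.00 W/m²

Solar declination: sin δ = sin ε · sin L_s = sin 23.44° × sin 56.5° = 0.33171, so δ = +19.373°.
cos h₀ = −tan(-83.7°) tan(+19.373°) = 3.1849 ≥ 1 ⇒ polar night, h₀ = 0 and Q̄ = 0.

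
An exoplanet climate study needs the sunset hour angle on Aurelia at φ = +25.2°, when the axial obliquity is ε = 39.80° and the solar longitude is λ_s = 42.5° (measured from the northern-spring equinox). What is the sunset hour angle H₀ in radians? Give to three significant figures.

Solar declination: sin δ = sin ε · sin λ_s = sin 39.80° × sin 42.5° = 0.43245, so δ = +25.623°.
cos H₀ = −tan φ · tan δ = −tan(+25.2°) × tan(+25.623°) = -0.2257, so H₀ = 1.7984 rad = 103.04°.

H₀ = 1.80 rad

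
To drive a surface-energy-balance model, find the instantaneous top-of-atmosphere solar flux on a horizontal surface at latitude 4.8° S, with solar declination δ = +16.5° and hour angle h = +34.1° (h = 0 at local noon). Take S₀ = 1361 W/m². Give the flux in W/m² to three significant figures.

1.04e+03 W/m²

cos θ_z = sin φ sin δ + cos φ cos δ cos h = -0.023766 + 0.791176 = 0.767410.
Flux = S₀ · cos θ_z = 1361 × 0.767410 = 1044 W/m².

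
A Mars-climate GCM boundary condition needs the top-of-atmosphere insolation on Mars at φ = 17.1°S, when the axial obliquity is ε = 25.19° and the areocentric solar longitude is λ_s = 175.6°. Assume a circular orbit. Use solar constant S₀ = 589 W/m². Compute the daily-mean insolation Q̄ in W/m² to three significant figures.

Q̄ ≈ 176 W/m²

sin δ = sin 25.19° × sin 175.6° = 0.03265, so δ = +1.871°.
cos H₀ = −tan(-17.1°) tan(+1.871°) = 0.0101, H₀ = 1.5607 rad.
Bracket: H₀ sin φ sin δ + cos φ cos δ sin H₀ = 1.5607×-0.29404×0.03265 + 0.95579×0.99947×0.99995 = -0.014983 + 0.955236 = 0.940253.
Q̄ = (S₀/π) × [bracket] = (589/π) × 0.940253 = 176.3 W/m².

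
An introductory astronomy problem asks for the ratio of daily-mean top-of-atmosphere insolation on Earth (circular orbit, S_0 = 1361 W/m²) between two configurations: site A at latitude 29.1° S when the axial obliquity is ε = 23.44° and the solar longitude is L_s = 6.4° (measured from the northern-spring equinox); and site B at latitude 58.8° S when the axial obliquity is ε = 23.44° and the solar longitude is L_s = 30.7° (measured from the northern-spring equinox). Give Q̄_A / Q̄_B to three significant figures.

Q̄_A / Q̄_B ≈ 3.17

— Configuration A (ϕ=-29.1°):
Solar declination: sin δ = sin ε · sin L_s = sin 23.44° × sin 6.4° = 0.04434, so δ = +2.541°.
cos h₀ = −tan(-29.1°) tan(+2.541°) = 0.0247, h₀ = 1.5461 rad.
Bracket: h₀ sin ϕ sin δ + cos ϕ cos δ sin h₀ = 1.5461×-0.48634×0.04434 + 0.87377×0.99902×0.99969 = -0.033341 + 0.872643 = 0.839302.
Q̄ = (S_0/π) × [bracket] = (1361/π) × 0.839302 = 363.60 W/m².
— Configuration B (ϕ=-58.8°):
Solar declination: sin δ = sin ε · sin L_s = sin 23.44° × sin 30.7° = 0.20309, so δ = +11.718°.
cos h₀ = −tan(-58.8°) tan(+11.718°) = 0.3425, h₀ = 1.2212 rad.
Bracket: h₀ sin ϕ sin δ + cos ϕ cos δ sin h₀ = 1.2212×-0.85536×0.20309 + 0.51803×0.97916×0.93953 = -0.212141 + 0.476562 = 0.264421.
Q̄ = (S_0/π) × [bracket] = (1361/π) × 0.264421 = 114.55 W/m².
Ratio Q̄_A / Q̄_B = 363.60 / 114.55 = 3.174.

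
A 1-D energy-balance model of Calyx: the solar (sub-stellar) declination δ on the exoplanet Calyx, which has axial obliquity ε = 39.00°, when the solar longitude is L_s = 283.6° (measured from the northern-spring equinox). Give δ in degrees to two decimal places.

δ = -37.71°

sin δ = sin ε · sin L_s = sin 39.00° × sin 283.6° = -0.611675.
δ = arcsin(-0.611675) = -37.71°.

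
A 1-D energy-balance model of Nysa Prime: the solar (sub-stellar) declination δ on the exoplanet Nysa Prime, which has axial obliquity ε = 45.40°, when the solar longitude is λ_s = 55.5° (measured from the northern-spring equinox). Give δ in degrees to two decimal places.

δ = +35.93°

sin δ = sin ε · sin λ_s = sin 45.40° × sin 55.5° = 0.586799.
δ = arcsin(0.586799) = +35.93°.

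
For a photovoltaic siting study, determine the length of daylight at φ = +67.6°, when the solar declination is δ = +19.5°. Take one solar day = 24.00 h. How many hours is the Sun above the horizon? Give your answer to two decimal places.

19.90 h

cos H₀ = −tan φ · tan δ = −tan(+67.6°) × tan(+19.500°) = -0.8592, so H₀ = 2.6044 rad = 149.22°.
Daylight = 2H₀/(2π) × 24.00 h = (2.6044/π) × 24.00 = 19.90 h.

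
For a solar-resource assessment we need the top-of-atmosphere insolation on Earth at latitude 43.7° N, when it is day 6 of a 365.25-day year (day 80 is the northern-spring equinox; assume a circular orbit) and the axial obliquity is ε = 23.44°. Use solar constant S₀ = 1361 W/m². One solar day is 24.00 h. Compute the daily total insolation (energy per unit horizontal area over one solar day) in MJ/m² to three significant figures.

Solar longitude: λ_s = 360° × (6 − 80)/365.25 = -72.936°, i.e. -72.936° + 360° = 287.064°.
sin δ = sin 23.44° × sin 287.064° = -0.38028, so δ = -22.351°.
cos H₀ = −tan(+43.7°) tan(-22.351°) = 0.3929, H₀ = 1.1670 rad.
Bracket: H₀ sin φ sin δ + cos φ cos δ sin H₀ = 1.1670×0.69088×-0.38028 + 0.72297×0.92487×0.91957 = -0.306603 + 0.614873 = 0.308270.
Q̄ = (S₀/π) × [bracket] = (1361/π) × 0.308270 = 133.55 W/m².
Daily total = Q̄ × 24.00 h × 3600 s/h = 133.55 × 24.00 × 3600 / 10⁶ = 11.54 MJ/m².

11.5 MJ/m²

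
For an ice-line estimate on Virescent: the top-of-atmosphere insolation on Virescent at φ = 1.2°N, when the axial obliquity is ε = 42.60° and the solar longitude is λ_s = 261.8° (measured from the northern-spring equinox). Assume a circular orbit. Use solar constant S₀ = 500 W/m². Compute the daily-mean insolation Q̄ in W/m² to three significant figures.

Q̄ ≈ 115 W/m²

Solar declination: sin δ = sin ε · sin λ_s = sin 42.60° × sin 261.8° = -0.66996, so δ = -42.064°.
cos H₀ = −tan(+1.2°) tan(-42.064°) = 0.0189, H₀ = 1.5519 rad.
Bracket: H₀ sin φ sin δ + cos φ cos δ sin H₀ = 1.5519×0.02094×-0.66996 + 0.99978×0.74240×0.99982 = -0.021772 + 0.742103 = 0.720331.
Q̄ = (S₀/π) × [bracket] = (500/π) × 0.720331 = 114.6 W/m².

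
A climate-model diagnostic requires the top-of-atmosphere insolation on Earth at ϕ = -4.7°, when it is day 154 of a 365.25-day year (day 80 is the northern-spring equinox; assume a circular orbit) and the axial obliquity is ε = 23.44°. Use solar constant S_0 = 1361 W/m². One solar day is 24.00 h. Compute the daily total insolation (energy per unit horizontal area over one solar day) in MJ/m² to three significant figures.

Solar longitude: L_s = 360° × (154 − 80)/365.25 = 72.936°.
sin δ = sin 23.44° × sin 72.936° = 0.38028, so δ = +22.351°.
cos h₀ = −tan(-4.7°) tan(+22.351°) = 0.0338, h₀ = 1.5370 rad.
Bracket: h₀ sin ϕ sin δ + cos ϕ cos δ sin h₀ = 1.5370×-0.08194×0.38028 + 0.99664×0.92487×0.99943 = -0.047893 + 0.921237 = 0.873344.
Q̄ = (S_0/π) × [bracket] = (1361/π) × 0.873344 = 378.35 W/m².
Daily total = Q̄ × 24.00 h × 3600 s/h = 378.35 × 24.00 × 3600 / 10⁶ = 32.69 MJ/m².

32.7 MJ/m²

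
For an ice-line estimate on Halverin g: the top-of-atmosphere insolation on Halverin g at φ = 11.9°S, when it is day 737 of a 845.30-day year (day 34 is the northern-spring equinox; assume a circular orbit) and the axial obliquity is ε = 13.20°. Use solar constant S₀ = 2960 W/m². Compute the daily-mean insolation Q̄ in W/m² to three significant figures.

Q̄ ≈ 965 W/m²

Solar longitude: λ_s = 360° × (737 − 34)/845.30 = 299.397°.
sin δ = sin 13.20° × sin 299.397° = -0.19895, so δ = -11.476°.
cos H₀ = −tan(-11.9°) tan(-11.476°) = -0.0428, H₀ = 1.6136 rad.
Bracket: H₀ sin φ sin δ + cos φ cos δ sin H₀ = 1.6136×-0.20620×-0.19895 + 0.97851×0.98001×0.99908 = 0.066196 + 0.958067 = 1.024263.
Q̄ = (S₀/π) × [bracket] = (2960/π) × 1.024263 = 965.1 W/m².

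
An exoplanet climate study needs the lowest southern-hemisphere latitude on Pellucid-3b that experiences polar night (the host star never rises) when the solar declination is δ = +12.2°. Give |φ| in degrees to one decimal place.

|φ| = 77.8°

Polar night requires cos H₀ = −tan φ tan δ ≥ 1, i.e. tan φ tan δ ≤ −1.
The boundary is |tan φ| · |tan δ| = 1, so |φ| = 90° − |δ| = 90° − 12.2° = 77.8° in the southern hemisphere.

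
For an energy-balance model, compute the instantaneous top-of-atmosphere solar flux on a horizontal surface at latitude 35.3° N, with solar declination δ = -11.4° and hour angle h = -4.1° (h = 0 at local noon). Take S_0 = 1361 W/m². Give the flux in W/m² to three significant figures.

931 W/m²

cos θ_z = sin ϕ sin δ + cos ϕ cos δ cos h = -0.114218 + 0.797989 = 0.683771.
Flux = S_0 · cos θ_z = 1361 × 0.683771 = 930.6 W/m².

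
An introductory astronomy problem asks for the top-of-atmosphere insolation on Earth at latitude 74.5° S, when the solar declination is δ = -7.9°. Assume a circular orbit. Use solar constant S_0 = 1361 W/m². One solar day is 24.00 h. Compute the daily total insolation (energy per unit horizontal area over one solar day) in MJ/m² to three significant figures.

19.0 MJ/m²

cos h₀ = −tan(-74.5°) tan(-7.900°) = -0.5004, h₀ = 2.0948 rad.
Bracket: h₀ sin ϕ sin δ + cos ϕ cos δ sin h₀ = 2.0948×-0.96363×-0.13744 + 0.26724×0.99051×0.86582 = 0.277438 + 0.229186 = 0.506624.
Q̄ = (S_0/π) × [bracket] = (1361/π) × 0.506624 = 219.48 W/m².
Daily total = Q̄ × 24.00 h × 3600 s/h = 219.48 × 24.00 × 3600 / 10⁶ = 18.96 MJ/m².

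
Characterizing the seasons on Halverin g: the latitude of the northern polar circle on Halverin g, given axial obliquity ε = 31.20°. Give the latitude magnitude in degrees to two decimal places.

58.80°

The polar circle is the lowest latitude that experiences at least one full rotation of continuous daylight at the northern-summer solstice; it lies at |φ| = 90° − ε = 90° − 31.20° = 58.80°.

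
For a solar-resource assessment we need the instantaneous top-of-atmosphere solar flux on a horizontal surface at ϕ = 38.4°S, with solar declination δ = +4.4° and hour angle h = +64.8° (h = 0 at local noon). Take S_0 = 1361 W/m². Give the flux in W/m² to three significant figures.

388 W/m²

cos θ_z = sin ϕ sin δ + cos ϕ cos δ cos h = -0.047654 + 0.332697 = 0.285043.
Flux = S_0 · cos θ_z = 1361 × 0.285043 = 387.9 W/m².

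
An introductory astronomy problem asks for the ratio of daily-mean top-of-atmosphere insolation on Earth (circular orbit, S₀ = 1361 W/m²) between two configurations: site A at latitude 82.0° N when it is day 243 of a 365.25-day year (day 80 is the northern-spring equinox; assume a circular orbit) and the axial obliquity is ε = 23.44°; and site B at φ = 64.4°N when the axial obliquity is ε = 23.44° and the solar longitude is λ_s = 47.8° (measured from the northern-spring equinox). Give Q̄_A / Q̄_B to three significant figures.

— Configuration A (φ=+82.0°):
Solar longitude: λ_s = 360° × (243 − 80)/365.25 = 160.657°.
sin δ = sin 23.44° × sin 160.657° = 0.13176, so δ = +7.571°.
cos H₀ = −tan(+82.0°) tan(+7.571°) = -0.9457, H₀ = 2.8107 rad.
Bracket: H₀ sin φ sin δ + cos φ cos δ sin H₀ = 2.8107×0.99027×0.13176 + 0.13917×0.99128×0.32493 = 0.366734 + 0.044826 = 0.411560.
Q̄ = (S₀/π) × [bracket] = (1361/π) × 0.411560 = 178.30 W/m².
— Configuration B (φ=+64.4°):
Solar declination: sin δ = sin ε · sin λ_s = sin 23.44° × sin 47.8° = 0.29468, so δ = +17.139°.
cos H₀ = −tan(+64.4°) tan(+17.139°) = -0.6436, H₀ = 2.2700 rad.
Bracket: H₀ sin φ sin δ + cos φ cos δ sin H₀ = 2.2700×0.90183×0.29468 + 0.43209×0.95559×0.76533 = 0.603255 + 0.316005 = 0.919260.
Q̄ = (S₀/π) × [bracket] = (1361/π) × 0.919260 = 398.24 W/m².
Ratio Q̄_A / Q̄_B = 178.30 / 398.24 = 0.4477.

Q̄_A / Q̄_B ≈ 0.448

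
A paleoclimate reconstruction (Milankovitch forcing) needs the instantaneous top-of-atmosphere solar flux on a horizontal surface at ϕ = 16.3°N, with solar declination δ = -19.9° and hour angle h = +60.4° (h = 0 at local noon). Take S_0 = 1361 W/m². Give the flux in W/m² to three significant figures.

cos θ_z = sin ϕ sin δ + cos ϕ cos δ cos h = -0.095533 + 0.445779 = 0.350246.
Flux = S_0 · cos θ_z = 1361 × 0.350246 = 476.7 W/m².

477 W/m²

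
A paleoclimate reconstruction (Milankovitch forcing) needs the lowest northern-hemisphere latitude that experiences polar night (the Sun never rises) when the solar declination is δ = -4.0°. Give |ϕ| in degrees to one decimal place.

Polar night requires cos h₀ = −tan ϕ tan δ ≥ 1, i.e. tan ϕ tan δ ≤ −1.
The boundary is |tan ϕ| · |tan δ| = 1, so |ϕ| = 90° − |δ| = 90° − 4.0° = 86.0° in the northern hemisphere.

|ϕ| = 86.0°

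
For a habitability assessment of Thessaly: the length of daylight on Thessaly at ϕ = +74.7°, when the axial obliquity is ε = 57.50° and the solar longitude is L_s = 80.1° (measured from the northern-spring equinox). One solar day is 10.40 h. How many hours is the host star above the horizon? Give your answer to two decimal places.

Solar declination: sin δ = sin ε · sin L_s = sin 57.50° × sin 80.1° = 0.83083, so δ = +56.184°.
Sunrise equation: cos h₀ = −tan ϕ · tan δ = -5.4571 ≤ −1, so the host star never sets (polar day) and h₀ = π.
Daylight = 2h₀/(2π) × 10.40 h = (3.1416/π) × 10.40 = 10.40 h.

10.40 h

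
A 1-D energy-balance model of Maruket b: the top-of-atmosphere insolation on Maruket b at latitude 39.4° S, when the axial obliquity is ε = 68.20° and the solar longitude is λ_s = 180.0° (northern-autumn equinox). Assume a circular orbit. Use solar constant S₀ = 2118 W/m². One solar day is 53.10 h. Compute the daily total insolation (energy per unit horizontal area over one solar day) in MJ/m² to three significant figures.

Solar declination: sin δ = sin ε · sin λ_s = sin 68.20° × sin 180.0° = 0.00000, so δ = +0.000°.
cos H₀ = −tan(-39.4°) tan(+0.000°) = 0.0000, H₀ = 1.5708 rad.
Bracket: H₀ sin φ sin δ + cos φ cos δ sin H₀ = 1.5708×-0.63473×0.00000 + 0.77273×1.00000×1.00000 = -0.000000 + 0.772730 = 0.772730.
Q̄ = (S₀/π) × [bracket] = (2118/π) × 0.772730 = 520.96 W/m².
Daily total = Q̄ × 53.10 h × 3600 s/h = 520.96 × 53.10 × 3600 / 10⁶ = 99.59 MJ/m².

99.6 MJ/m²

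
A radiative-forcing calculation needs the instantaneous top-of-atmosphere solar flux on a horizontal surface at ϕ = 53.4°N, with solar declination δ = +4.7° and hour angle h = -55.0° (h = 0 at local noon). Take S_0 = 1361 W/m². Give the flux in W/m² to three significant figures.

cos θ_z = sin ϕ sin δ + cos ϕ cos δ cos h = 0.065782 + 0.340831 = 0.406613.
Flux = S_0 · cos θ_z = 1361 × 0.406613 = 553.4 W/m².

553 W/m²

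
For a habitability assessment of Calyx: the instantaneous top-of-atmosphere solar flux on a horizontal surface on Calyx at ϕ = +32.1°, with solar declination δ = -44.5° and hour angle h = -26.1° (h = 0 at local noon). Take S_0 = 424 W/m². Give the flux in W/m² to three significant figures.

72.1 W/m²

cos θ_z = sin ϕ sin δ + cos ϕ cos δ cos h = -0.372462 + 0.542597 = 0.170135.
Flux = S_0 · cos θ_z = 424 × 0.170135 = 72.14 W/m².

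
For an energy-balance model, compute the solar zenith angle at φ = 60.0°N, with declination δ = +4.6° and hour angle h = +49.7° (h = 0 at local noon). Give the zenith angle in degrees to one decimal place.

cos θ_z = sin φ sin δ + cos φ cos δ cos h = 0.069454 + 0.322353 = 0.391807.
θ_z = arccos(0.391807) = 66.9°.

θ_z = 66.9°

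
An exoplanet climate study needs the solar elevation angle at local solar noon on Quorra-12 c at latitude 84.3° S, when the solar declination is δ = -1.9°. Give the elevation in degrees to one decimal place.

At local noon the hour angle is zero, so the zenith angle equals |ϕ − δ| = |-84.3° − (-1.900°)| = 82.400°.
Elevation = 90° − 82.400° = 7.6°.

7.6°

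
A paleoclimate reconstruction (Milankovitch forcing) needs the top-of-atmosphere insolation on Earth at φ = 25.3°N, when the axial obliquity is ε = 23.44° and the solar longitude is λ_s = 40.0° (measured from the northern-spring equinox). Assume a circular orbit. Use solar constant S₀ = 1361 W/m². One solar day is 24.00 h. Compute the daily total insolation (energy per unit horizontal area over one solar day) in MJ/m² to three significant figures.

Solar declination: sin δ = sin ε · sin λ_s = sin 23.44° × sin 40.0° = 0.25569, so δ = +14.815°.
cos H₀ = −tan(+25.3°) tan(+14.815°) = -0.1250, H₀ = 1.6961 rad.
Bracket: H₀ sin φ sin δ + cos φ cos δ sin H₀ = 1.6961×0.42736×0.25569 + 0.90408×0.96676×0.99215 = 0.185336 + 0.867167 = 1.052503.
Q̄ = (S₀/π) × [bracket] = (1361/π) × 1.052503 = 455.97 W/m².
Daily total = Q̄ × 24.00 h × 3600 s/h = 455.97 × 24.00 × 3600 / 10⁶ = 39.40 MJ/m².

39.4 MJ/m²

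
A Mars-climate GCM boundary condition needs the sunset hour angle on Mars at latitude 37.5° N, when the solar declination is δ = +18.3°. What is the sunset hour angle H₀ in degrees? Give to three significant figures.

cos H₀ = −tan φ · tan δ = −tan(+37.5°) × tan(+18.300°) = -0.2538, so H₀ = 1.8274 rad = 104.70°.

H₀ = 105°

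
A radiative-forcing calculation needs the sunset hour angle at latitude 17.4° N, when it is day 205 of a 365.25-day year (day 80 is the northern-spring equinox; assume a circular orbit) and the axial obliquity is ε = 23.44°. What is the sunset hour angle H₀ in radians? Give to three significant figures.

Solar longitude: λ_s = 360° × (205 − 80)/365.25 = 123.203°.
sin δ = sin 23.44° × sin 123.203° = 0.33284, so δ = +19.441°.
cos H₀ = −tan φ · tan δ = −tan(+17.4°) × tan(+19.441°) = -0.1106, so H₀ = 1.6816 rad = 96.35°.

H₀ = 1.68 rad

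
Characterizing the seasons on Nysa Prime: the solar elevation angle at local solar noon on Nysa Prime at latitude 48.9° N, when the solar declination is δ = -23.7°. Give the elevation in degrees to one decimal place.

At local noon the hour angle is zero, so the zenith angle equals |ϕ − δ| = |+48.9° − (-23.700°)| = 72.600°.
Elevation = 90° − 72.600° = 17.4°.

17.4°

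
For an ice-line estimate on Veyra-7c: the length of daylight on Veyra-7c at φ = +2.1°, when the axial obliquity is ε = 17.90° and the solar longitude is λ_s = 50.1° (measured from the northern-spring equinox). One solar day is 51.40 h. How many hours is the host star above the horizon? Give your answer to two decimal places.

Solar declination: sin δ = sin ε · sin λ_s = sin 17.90° × sin 50.1° = 0.23579, so δ = +13.638°.
cos H₀ = −tan φ · tan δ = −tan(+2.1°) × tan(+13.638°) = -0.0089, so H₀ = 1.5797 rad = 90.51°.
Daylight = 2H₀/(2π) × 51.40 h = (1.5797/π) × 51.40 = 25.85 h.

25.85 h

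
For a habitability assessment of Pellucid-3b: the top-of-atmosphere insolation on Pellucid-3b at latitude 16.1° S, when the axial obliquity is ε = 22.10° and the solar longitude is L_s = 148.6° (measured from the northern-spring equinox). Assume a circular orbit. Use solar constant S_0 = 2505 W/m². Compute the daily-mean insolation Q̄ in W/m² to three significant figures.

Solar declination: sin δ = sin ε · sin L_s = sin 22.10° × sin 148.6° = 0.19602, so δ = +11.304°.
cos h₀ = −tan(-16.1°) tan(+11.304°) = 0.0577, h₀ = 1.5131 rad.
Bracket: h₀ sin ϕ sin δ + cos ϕ cos δ sin h₀ = 1.5131×-0.27731×0.19602 + 0.96078×0.98060×0.99833 = -0.082250 + 0.940567 = 0.858317.
Q̄ = (S_0/π) × [bracket] = (2505/π) × 0.858317 = 684.4 W/m².

Q̄ ≈ 684 W/m²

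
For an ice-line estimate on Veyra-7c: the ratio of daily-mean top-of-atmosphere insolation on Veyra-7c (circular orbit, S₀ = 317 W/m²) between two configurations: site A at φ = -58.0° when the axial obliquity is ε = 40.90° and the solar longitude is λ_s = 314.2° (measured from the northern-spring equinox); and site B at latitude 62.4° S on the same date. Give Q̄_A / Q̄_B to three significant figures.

Q̄_A / Q̄_B ≈ 0.977

— Configuration A (φ=-58.0°):
Solar declination: sin δ = sin ε · sin λ_s = sin 40.90° × sin 314.2° = -0.46939, so δ = -27.995°.
cos H₀ = −tan(-58.0°) tan(-27.995°) = -0.8507, H₀ = 2.5882 rad.
Bracket: H₀ sin φ sin δ + cos φ cos δ sin H₀ = 2.5882×-0.84805×-0.46939 + 0.52992×0.88299×0.52561 = 1.030275 + 0.245940 = 1.276215.
Q̄ = (S₀/π) × [bracket] = (317/π) × 1.276215 = 128.78 W/m².
— Configuration B (φ=-62.4°):
cos H₀ = −tan(-62.4°) tan(-27.995°) = -1.0168 ≤ −1 ⇒ polar day, H₀ = π.
Bracket: H₀ sin φ sin δ + cos φ cos δ sin H₀ = 3.1416×-0.88620×-0.46939 + 0.46330×0.88299×0.00000 = 1.306822 + 0.000000 = 1.306822.
Q̄ = (S₀/π) × [bracket] = (317/π) × 1.306822 = 131.86 W/m².
Ratio Q̄_A / Q̄_B = 128.78 / 131.86 = 0.9766.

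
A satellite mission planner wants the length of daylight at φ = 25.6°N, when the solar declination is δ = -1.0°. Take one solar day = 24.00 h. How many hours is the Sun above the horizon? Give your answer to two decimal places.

cos H₀ = −tan φ · tan δ = −tan(+25.6°) × tan(-1.000°) = 0.0084, so H₀ = 1.5624 rad = 89.52°.
Daylight = 2H₀/(2π) × 24.00 h = (1.5624/π) × 24.00 = 11.94 h.

11.94 h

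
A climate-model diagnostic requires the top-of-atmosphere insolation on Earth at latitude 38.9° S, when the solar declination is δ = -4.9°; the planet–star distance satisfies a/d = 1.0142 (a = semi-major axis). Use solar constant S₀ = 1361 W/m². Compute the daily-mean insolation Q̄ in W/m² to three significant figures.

cos H₀ = −tan(-38.9°) tan(-4.900°) = -0.0692, H₀ = 1.6400 rad.
Bracket: H₀ sin φ sin δ + cos φ cos δ sin H₀ = 1.6400×-0.62796×-0.08542 + 0.77824×0.99635×0.99760 = 0.087970 + 0.773538 = 0.861508.
Inverse-square distance factor (a/d)² = 1.0142² = 1.028602.
Q̄ = (S₀/π) × 1.028602 × [bracket] = (1361/π) × 1.028602 × 0.861508 = 383.9 W/m².

Q̄ ≈ 384 W/m²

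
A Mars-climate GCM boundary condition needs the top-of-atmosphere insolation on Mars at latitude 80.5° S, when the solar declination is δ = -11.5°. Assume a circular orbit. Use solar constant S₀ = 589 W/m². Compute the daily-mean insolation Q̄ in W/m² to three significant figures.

Q̄ ≈ 116 W/m²

cos H₀ = −tan(-80.5°) tan(-11.500°) = -1.2158 ≤ −1 ⇒ polar day, H₀ = π.
Bracket: H₀ sin φ sin δ + cos φ cos δ sin H₀ = 3.1416×-0.98629×-0.19937 + 0.16505×0.97992×0.00000 = 0.617754 + 0.000000 = 0.617754.
Q̄ = (S₀/π) × [bracket] = (589/π) × 0.617754 = 115.8 W/m².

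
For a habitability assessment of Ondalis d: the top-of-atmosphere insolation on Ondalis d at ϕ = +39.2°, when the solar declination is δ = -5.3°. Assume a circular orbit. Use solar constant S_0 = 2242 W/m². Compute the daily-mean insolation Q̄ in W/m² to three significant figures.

Q̄ ≈ 487 W/m²

cos h₀ = −tan(+39.2°) tan(-5.300°) = 0.0757, h₀ = 1.4951 rad.
Bracket: h₀ sin ϕ sin δ + cos ϕ cos δ sin h₀ = 1.4951×0.63203×-0.09237 + 0.77494×0.99572×0.99713 = -0.087285 + 0.769409 = 0.682124.
Q̄ = (S_0/π) × [bracket] = (2242/π) × 0.682124 = 486.8 W/m².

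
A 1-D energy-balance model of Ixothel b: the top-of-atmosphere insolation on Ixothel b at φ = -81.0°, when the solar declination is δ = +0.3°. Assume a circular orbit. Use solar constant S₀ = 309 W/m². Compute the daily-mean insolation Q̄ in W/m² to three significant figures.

cos H₀ = −tan(-81.0°) tan(+0.300°) = 0.0331, H₀ = 1.5377 rad.
Bracket: H₀ sin φ sin δ + cos φ cos δ sin H₀ = 1.5377×-0.98769×0.00524 + 0.15643×0.99999×0.99945 = -0.007958 + 0.156342 = 0.148384.
Q̄ = (S₀/π) × [bracket] = (309/π) × 0.148384 = 14.59 W/m².

Q̄ ≈ 14.6 W/m²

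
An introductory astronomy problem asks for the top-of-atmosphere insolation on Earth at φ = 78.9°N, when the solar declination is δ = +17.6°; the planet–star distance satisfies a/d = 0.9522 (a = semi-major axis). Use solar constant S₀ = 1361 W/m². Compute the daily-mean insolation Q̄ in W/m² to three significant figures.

cos H₀ = −tan(+78.9°) tan(+17.600°) = -1.6169 ≤ −1 ⇒ polar day, H₀ = π.
Bracket: H₀ sin φ sin δ + cos φ cos δ sin H₀ = 3.1416×0.98129×0.30237 + 0.19252×0.95319×0.00000 = 0.932152 + 0.000000 = 0.932152.
Inverse-square distance factor (a/d)² = 0.9522² = 0.906685.
Q̄ = (S₀/π) × 0.906685 × [bracket] = (1361/π) × 0.906685 × 0.932152 = 366.1 W/m².

Q̄ ≈ 366 W/m²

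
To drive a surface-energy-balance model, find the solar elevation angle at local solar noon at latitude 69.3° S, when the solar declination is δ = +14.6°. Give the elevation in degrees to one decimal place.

6.1°

At local noon the hour angle is zero, so the zenith angle equals |φ − δ| = |-69.3° − (+14.600°)| = 83.900°.
Elevation = 90° − 83.900° = 6.1°.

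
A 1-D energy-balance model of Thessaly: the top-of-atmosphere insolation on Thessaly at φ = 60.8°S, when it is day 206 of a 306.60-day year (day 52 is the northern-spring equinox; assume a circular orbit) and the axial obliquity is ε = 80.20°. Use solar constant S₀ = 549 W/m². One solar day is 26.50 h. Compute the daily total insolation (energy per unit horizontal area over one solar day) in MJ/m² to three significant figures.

Solar longitude: λ_s = 360° × (206 − 52)/306.60 = 180.822°.
sin δ = sin 80.20° × sin 180.822° = -0.01414, so δ = -0.810°.
cos H₀ = −tan(-60.8°) tan(-0.810°) = -0.0253, H₀ = 1.5961 rad.
Bracket: H₀ sin φ sin δ + cos φ cos δ sin H₀ = 1.5961×-0.87292×-0.01414 + 0.48786×0.99990×0.99968 = 0.019701 + 0.487655 = 0.507356.
Q̄ = (S₀/π) × [bracket] = (549/π) × 0.507356 = 88.662 W/m².
Daily total = Q̄ × 26.50 h × 3600 s/h = 88.662 × 26.50 × 3600 / 10⁶ = 8.458 MJ/m².

8.46 MJ/m²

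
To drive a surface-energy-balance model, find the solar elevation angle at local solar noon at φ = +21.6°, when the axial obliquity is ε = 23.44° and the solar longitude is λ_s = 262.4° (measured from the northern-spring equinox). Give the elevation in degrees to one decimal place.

45.2°

Solar declination: sin δ = sin ε · sin λ_s = sin 23.44° × sin 262.4° = -0.39429, so δ = -23.222°.
At local noon the hour angle is zero, so the zenith angle equals |φ − δ| = |+21.6° − (-23.222°)| = 44.822°.
Elevation = 90° − 44.822° = 45.2°.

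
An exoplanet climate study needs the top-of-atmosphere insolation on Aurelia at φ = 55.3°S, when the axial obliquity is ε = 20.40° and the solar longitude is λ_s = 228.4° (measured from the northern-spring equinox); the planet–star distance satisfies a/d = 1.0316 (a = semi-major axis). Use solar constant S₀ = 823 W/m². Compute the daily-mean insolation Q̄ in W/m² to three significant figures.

Q̄ ≈ 259 W/m²

Solar declination: sin δ = sin ε · sin λ_s = sin 20.40° × sin 228.4° = -0.26066, so δ = -15.109°.
cos H₀ = −tan(-55.3°) tan(-15.109°) = -0.3899, H₀ = 1.9713 rad.
Bracket: H₀ sin φ sin δ + cos φ cos δ sin H₀ = 1.9713×-0.82214×-0.26066 + 0.56928×0.96543×0.92085 = 0.422448 + 0.506099 = 0.928547.
Inverse-square distance factor (a/d)² = 1.0316² = 1.064199.
Q̄ = (S₀/π) × 1.064199 × [bracket] = (823/π) × 1.064199 × 0.928547 = 258.9 W/m².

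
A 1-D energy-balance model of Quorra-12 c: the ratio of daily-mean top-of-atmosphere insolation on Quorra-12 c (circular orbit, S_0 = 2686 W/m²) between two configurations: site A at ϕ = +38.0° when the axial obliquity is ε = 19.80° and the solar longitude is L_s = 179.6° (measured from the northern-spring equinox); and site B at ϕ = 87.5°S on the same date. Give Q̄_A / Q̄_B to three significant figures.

— Configuration A (ϕ=+38.0°):
Solar declination: sin δ = sin ε · sin L_s = sin 19.80° × sin 179.6° = 0.00236, so δ = +0.135°.
cos h₀ = −tan(+38.0°) tan(+0.135°) = -0.0018, h₀ = 1.5726 rad.
Bracket: h₀ sin ϕ sin δ + cos ϕ cos δ sin h₀ = 1.5726×0.61566×0.00236 + 0.78801×1.00000×1.00000 = 0.002285 + 0.788010 = 0.790295.
Q̄ = (S_0/π) × [bracket] = (2686/π) × 0.790295 = 675.69 W/m².
— Configuration B (ϕ=-87.5°):
cos h₀ = −tan(-87.5°) tan(+0.135°) = 0.0542, h₀ = 1.5166 rad.
Bracket: h₀ sin ϕ sin δ + cos ϕ cos δ sin h₀ = 1.5166×-0.99905×0.00236 + 0.04362×1.00000×0.99853 = -0.003576 + 0.043556 = 0.039980.
Q̄ = (S_0/π) × [bracket] = (2686/π) × 0.039980 = 34.182 W/m².
Ratio Q̄_A / Q̄_B = 675.69 / 34.182 = 19.77.

Q̄_A / Q̄_B ≈ 19.8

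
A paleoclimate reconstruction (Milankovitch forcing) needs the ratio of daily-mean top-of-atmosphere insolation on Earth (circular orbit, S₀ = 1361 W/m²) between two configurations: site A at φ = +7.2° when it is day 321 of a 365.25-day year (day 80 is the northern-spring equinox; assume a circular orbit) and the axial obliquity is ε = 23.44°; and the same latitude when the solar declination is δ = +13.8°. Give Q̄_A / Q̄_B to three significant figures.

Q̄_A / Q̄_B ≈ 0.860

— Configuration A (φ=+7.2°):
Solar longitude: λ_s = 360° × (321 − 80)/365.25 = 237.536°.
sin δ = sin 23.44° × sin 237.536° = -0.33563, so δ = -19.611°.
cos H₀ = −tan(+7.2°) tan(-19.611°) = 0.0450, H₀ = 1.5258 rad.
Bracket: H₀ sin φ sin δ + cos φ cos δ sin H₀ = 1.5258×0.12533×-0.33563 + 0.99211×0.94200×0.99899 = -0.064182 + 0.933624 = 0.869442.
Q̄ = (S₀/π) × [bracket] = (1361/π) × 0.869442 = 376.66 W/m².
— Configuration B (φ=+7.2°):
cos H₀ = −tan(+7.2°) tan(+13.800°) = -0.0310, H₀ = 1.6018 rad.
Bracket: H₀ sin φ sin δ + cos φ cos δ sin H₀ = 1.6018×0.12533×0.23853 + 0.99211×0.97113×0.99952 = 0.047886 + 0.963005 = 1.010891.
Q̄ = (S₀/π) × [bracket] = (1361/π) × 1.010891 = 437.94 W/m².
Ratio Q̄_A / Q̄_B = 376.66 / 437.94 = 0.8601.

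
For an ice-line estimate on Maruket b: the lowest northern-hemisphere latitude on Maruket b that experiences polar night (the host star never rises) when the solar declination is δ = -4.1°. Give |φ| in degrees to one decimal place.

Polar night requires cos H₀ = −tan φ tan δ ≥ 1, i.e. tan φ tan δ ≤ −1.
The boundary is |tan φ| · |tan δ| = 1, so |φ| = 90° − |δ| = 90° − 4.1° = 85.9° in the northern hemisphere.

|φ| = 85.9°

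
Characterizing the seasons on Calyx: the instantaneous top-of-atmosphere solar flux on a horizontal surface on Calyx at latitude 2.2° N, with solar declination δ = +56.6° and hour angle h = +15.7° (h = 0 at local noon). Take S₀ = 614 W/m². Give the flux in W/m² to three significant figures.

cos θ_z = sin φ sin δ + cos φ cos δ cos h = 0.032048 + 0.529553 = 0.561601.
Flux = S₀ · cos θ_z = 614 × 0.561601 = 344.8 W/m².

345 W/m²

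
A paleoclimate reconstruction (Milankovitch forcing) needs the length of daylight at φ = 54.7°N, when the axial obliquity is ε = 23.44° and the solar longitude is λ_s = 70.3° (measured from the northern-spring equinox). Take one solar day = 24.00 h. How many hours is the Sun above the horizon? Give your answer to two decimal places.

Solar declination: sin δ = sin ε · sin λ_s = sin 23.44° × sin 70.3° = 0.37451, so δ = +21.994°.
cos H₀ = −tan φ · tan δ = −tan(+54.7°) × tan(+21.994°) = -0.5704, so H₀ = 2.1778 rad = 124.78°.
Daylight = 2H₀/(2π) × 24.00 h = (2.1778/π) × 24.00 = 16.64 h.

16.64 h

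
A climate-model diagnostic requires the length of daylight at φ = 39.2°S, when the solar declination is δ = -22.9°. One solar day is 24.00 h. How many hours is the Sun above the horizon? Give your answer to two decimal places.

cos H₀ = −tan φ · tan δ = −tan(-39.2°) × tan(-22.900°) = -0.3445, so H₀ = 1.9225 rad = 110.15°.
Daylight = 2H₀/(2π) × 24.00 h = (1.9225/π) × 24.00 = 14.69 h.

14.69 h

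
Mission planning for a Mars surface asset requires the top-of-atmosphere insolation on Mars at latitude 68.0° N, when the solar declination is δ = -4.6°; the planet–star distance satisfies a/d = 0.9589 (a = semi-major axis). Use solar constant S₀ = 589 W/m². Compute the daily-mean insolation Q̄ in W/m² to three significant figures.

cos H₀ = −tan(+68.0°) tan(-4.600°) = 0.1991, H₀ = 1.3703 rad.
Bracket: H₀ sin φ sin δ + cos φ cos δ sin H₀ = 1.3703×0.92718×-0.08020 + 0.37461×0.99678×0.97997 = -0.101895 + 0.365924 = 0.264029.
Inverse-square distance factor (a/d)² = 0.9589² = 0.919489.
Q̄ = (S₀/π) × 0.919489 × [bracket] = (589/π) × 0.919489 × 0.264029 = 45.52 W/m².

Q̄ ≈ 45.5 W/m²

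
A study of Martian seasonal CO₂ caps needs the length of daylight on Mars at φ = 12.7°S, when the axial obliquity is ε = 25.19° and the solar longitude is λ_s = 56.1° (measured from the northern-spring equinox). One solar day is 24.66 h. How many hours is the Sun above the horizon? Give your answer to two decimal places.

Solar declination: sin δ = sin ε · sin λ_s = sin 25.19° × sin 56.1° = 0.35327, so δ = +20.688°.
cos H₀ = −tan φ · tan δ = −tan(-12.7°) × tan(+20.688°) = 0.0851, so H₀ = 1.4856 rad = 85.12°.
Daylight = 2H₀/(2π) × 24.66 h = (1.4856/π) × 24.66 = 11.66 h.

11.66 h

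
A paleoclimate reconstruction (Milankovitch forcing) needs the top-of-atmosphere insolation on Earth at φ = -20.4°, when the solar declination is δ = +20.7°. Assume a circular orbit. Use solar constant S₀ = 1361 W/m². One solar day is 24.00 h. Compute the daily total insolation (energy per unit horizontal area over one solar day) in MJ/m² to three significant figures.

25.9 MJ/m²

cos H₀ = −tan(-20.4°) tan(+20.700°) = 0.1405, H₀ = 1.4298 rad.
Bracket: H₀ sin φ sin δ + cos φ cos δ sin H₀ = 1.4298×-0.34857×0.35347 + 0.93728×0.93544×0.99008 = -0.176164 + 0.868072 = 0.691908.
Q̄ = (S₀/π) × [bracket] = (1361/π) × 0.691908 = 299.75 W/m².
Daily total = Q̄ × 24.00 h × 3600 s/h = 299.75 × 24.00 × 3600 / 10⁶ = 25.90 MJ/m².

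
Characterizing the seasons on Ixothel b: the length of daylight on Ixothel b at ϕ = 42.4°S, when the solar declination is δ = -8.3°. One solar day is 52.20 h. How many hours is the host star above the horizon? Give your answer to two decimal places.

28.32 h

cos h₀ = −tan ϕ · tan δ = −tan(-42.4°) × tan(-8.300°) = -0.1332, so h₀ = 1.7044 rad = 97.66°.
Daylight = 2h₀/(2π) × 52.20 h = (1.7044/π) × 52.20 = 28.32 h.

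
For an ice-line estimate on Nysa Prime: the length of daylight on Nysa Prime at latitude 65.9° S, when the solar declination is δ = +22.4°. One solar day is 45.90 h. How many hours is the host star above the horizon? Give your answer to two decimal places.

5.83 h

cos H₀ = −tan φ · tan δ = −tan(-65.9°) × tan(+22.400°) = 0.9214, so H₀ = 0.3991 rad = 22.87°.
Daylight = 2H₀/(2π) × 45.90 h = (0.3991/π) × 45.90 = 5.83 h.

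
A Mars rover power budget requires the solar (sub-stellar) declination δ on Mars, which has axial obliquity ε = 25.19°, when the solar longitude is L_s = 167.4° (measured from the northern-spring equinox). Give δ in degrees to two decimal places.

sin δ = sin ε · sin L_s = sin 25.19° × sin 167.4° = 0.092846.
δ = arcsin(0.092846) = +5.33°.

δ = +5.33°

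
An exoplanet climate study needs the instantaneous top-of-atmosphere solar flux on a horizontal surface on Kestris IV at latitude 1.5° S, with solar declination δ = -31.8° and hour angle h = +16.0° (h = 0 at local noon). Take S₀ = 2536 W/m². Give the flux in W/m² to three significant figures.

2.11e+03 W/m²

cos θ_z = sin φ sin δ + cos φ cos δ cos h = 0.013794 + 0.816689 = 0.830483.
Flux = S₀ · cos θ_z = 2536 × 0.830483 = 2106 W/m².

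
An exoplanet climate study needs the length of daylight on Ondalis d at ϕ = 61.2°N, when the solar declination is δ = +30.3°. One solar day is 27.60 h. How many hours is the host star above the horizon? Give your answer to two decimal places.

Sunrise equation: cos h₀ = −tan ϕ · tan δ = -1.0629 ≤ −1, so the host star never sets (polar day) and h₀ = π.
Daylight = 2h₀/(2π) × 27.60 h = (3.1416/π) × 27.60 = 27.60 h.

27.60 h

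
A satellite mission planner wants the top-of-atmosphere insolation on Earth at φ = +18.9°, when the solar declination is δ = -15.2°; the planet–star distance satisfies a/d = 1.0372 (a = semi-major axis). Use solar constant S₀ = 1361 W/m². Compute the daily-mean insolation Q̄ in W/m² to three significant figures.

cos H₀ = −tan(+18.9°) tan(-15.200°) = 0.0930, H₀ = 1.4776 rad.
Bracket: H₀ sin φ sin δ + cos φ cos δ sin H₀ = 1.4776×0.32392×-0.26219 + 0.94609×0.96502×0.99566 = -0.125490 + 0.909033 = 0.783543.
Inverse-square distance factor (a/d)² = 1.0372² = 1.075784.
Q̄ = (S₀/π) × 1.075784 × [bracket] = (1361/π) × 1.075784 × 0.783543 = 365.2 W/m².

Q̄ ≈ 365 W/m²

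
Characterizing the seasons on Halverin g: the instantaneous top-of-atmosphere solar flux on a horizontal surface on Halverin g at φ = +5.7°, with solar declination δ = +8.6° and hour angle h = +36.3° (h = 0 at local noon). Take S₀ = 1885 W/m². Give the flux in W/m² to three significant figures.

cos θ_z = sin φ sin δ + cos φ cos δ cos h = 0.014852 + 0.792927 = 0.807779.
Flux = S₀ · cos θ_z = 1885 × 0.807779 = 1523 W/m².

1.52e+03 W/m²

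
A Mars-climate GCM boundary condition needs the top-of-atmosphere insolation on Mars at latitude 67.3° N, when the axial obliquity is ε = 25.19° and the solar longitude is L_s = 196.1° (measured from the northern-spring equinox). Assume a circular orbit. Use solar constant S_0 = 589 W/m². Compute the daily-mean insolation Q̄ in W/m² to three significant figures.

Q̄ ≈ 42.7 W/m²

Solar declination: sin δ = sin ε · sin L_s = sin 25.19° × sin 196.1° = -0.11803, so δ = -6.778°.
cos h₀ = −tan(+67.3°) tan(-6.778°) = 0.2841, h₀ = 1.2827 rad.
Bracket: h₀ sin ϕ sin δ + cos ϕ cos δ sin h₀ = 1.2827×0.92254×-0.11803 + 0.38591×0.99301×0.95878 = -0.139670 + 0.367416 = 0.227746.
Q̄ = (S_0/π) × [bracket] = (589/π) × 0.227746 = 42.70 W/m².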